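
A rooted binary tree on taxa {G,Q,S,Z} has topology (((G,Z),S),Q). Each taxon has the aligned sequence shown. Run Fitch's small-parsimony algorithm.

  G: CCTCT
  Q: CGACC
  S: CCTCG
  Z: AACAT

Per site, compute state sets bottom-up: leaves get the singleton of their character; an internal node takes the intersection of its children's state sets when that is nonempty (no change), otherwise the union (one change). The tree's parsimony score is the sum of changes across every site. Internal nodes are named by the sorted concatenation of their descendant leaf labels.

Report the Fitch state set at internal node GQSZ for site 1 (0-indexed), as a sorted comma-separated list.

C,G

[col 0] GZ: children G:{C}, Z:{A} ∪→ {A,C}; cost 1
[col 0] GSZ: children GZ:{A,C}, S:{C} ∩→ {C}; cost 0
[col 0] GQSZ: children GSZ:{C}, Q:{C} ∩→ {C}; cost 0
[col 1] GZ: children G:{C}, Z:{A} ∪→ {A,C}; cost 1
[col 1] GSZ: children GZ:{A,C}, S:{C} ∩→ {C}; cost 0
[col 1] GQSZ: children GSZ:{C}, Q:{G} ∪→ {C,G}; cost 1
[col 2] GZ: children G:{T}, Z:{C} ∪→ {C,T}; cost 1
[col 2] GSZ: children GZ:{C,T}, S:{T} ∩→ {T}; cost 0
[col 2] GQSZ: children GSZ:{T}, Q:{A} ∪→ {A,T}; cost 1
[col 3] GZ: children G:{C}, Z:{A} ∪→ {A,C}; cost 1
[col 3] GSZ: children GZ:{A,C}, S:{C} ∩→ {C}; cost 0
[col 3] GQSZ: children GSZ:{C}, Q:{C} ∩→ {C}; cost 0
[col 4] GZ: children G:{T}, Z:{T} ∩→ {T}; cost 0
[col 4] GSZ: children GZ:{T}, S:{G} ∪→ {G,T}; cost 1
[col 4] GQSZ: children GSZ:{G,T}, Q:{C} ∪→ {C,G,T}; cost 1
per-site changes: [1, 2, 2, 1, 2]; total = 8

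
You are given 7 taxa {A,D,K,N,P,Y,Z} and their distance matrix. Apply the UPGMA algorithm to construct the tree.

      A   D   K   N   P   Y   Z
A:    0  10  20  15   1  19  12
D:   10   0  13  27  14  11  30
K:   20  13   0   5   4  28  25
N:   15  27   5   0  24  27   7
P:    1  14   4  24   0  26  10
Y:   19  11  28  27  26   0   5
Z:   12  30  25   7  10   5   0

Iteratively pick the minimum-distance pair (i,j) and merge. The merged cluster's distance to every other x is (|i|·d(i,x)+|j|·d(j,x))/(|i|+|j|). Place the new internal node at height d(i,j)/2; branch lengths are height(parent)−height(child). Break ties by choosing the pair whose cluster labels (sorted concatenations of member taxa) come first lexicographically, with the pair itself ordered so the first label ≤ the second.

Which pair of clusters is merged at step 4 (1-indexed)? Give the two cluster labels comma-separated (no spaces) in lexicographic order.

AP,D

step 1: merge (A,P) at d=1; branch lengths A→1/2, P→1/2; new cluster AP
  updated: d(AP,D)=12, d(AP,K)=12, d(AP,N)=39/2, d(AP,Y)=45/2, d(AP,Z)=11
step 2: merge (K,N) at d=5; branch lengths K→5/2, N→5/2; new cluster KN
  updated: d(AP,KN)=63/4, d(D,KN)=20, d(KN,Y)=55/2, d(KN,Z)=16
step 3: merge (Y,Z) at d=5; branch lengths Y→5/2, Z→5/2; new cluster YZ
  updated: d(AP,YZ)=67/4, d(D,YZ)=41/2, d(KN,YZ)=87/4
step 4: merge (AP,D) at d=12; branch lengths AP→11/2, D→6; new cluster ADP
  updated: d(ADP,KN)=103/6, d(ADP,YZ)=18
step 5: merge (ADP,KN) at d=103/6; branch lengths ADP→31/12, KN→73/12; new cluster ADKNP
  updated: d(ADKNP,YZ)=39/2
step 6: merge (ADKNP,YZ) at d=39/2; branch lengths ADKNP→7/6, YZ→29/4; new cluster ADKNPYZ
final tree: ((((A:1/2,P:1/2):11/2,D:6):31/12,(K:5/2,N:5/2):73/12):7/6,(Y:5/2,Z:5/2):29/4)
total length: 475/12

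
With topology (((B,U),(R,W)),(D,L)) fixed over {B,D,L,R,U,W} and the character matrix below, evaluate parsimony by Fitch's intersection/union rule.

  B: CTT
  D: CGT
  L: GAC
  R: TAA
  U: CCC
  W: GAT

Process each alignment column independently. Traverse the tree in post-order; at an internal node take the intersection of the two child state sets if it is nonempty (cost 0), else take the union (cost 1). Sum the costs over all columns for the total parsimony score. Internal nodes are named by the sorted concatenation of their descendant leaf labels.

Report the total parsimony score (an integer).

9

BU@0: {C} ∩ {C} = {C} (intersection, +0)
RW@0: {T} ∪ {G} = {G,T} (union, +1)
BRUW@0: {C} ∪ {G,T} = {C,G,T} (union, +1)
DL@0: {C} ∪ {G} = {C,G} (union, +1)
BDLRUW@0: {C,G,T} ∩ {C,G} = {C,G} (intersection, +0)
BU@1: {T} ∪ {C} = {C,T} (union, +1)
RW@1: {A} ∩ {A} = {A} (intersection, +0)
BRUW@1: {C,T} ∪ {A} = {A,C,T} (union, +1)
DL@1: {G} ∪ {A} = {A,G} (union, +1)
BDLRUW@1: {A,C,T} ∩ {A,G} = {A} (intersection, +0)
BU@2: {T} ∪ {C} = {C,T} (union, +1)
RW@2: {A} ∪ {T} = {A,T} (union, +1)
BRUW@2: {C,T} ∩ {A,T} = {T} (intersection, +0)
DL@2: {T} ∪ {C} = {C,T} (union, +1)
BDLRUW@2: {T} ∩ {C,T} = {T} (intersection, +0)
per-site changes: [3, 3, 3]; total = 9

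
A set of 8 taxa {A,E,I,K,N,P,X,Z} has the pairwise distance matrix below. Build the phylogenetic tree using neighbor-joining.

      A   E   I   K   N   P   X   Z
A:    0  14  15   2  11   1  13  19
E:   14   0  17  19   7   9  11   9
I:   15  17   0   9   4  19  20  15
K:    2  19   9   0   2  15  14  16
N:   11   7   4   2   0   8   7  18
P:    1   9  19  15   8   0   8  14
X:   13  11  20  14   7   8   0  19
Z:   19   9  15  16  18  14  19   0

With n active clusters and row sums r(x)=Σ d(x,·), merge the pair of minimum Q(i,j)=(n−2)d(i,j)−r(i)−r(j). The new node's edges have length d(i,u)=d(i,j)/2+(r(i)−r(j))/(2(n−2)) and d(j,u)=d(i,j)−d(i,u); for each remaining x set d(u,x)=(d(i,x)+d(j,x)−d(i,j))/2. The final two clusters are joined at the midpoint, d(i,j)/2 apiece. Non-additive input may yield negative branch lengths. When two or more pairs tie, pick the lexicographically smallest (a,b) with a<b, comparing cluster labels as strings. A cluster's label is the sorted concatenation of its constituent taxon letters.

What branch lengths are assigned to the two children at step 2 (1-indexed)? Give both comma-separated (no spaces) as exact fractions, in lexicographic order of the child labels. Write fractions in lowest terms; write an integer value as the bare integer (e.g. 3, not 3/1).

iteration 1: select A,P (d=1, Q=-143); attach at lengths (7/12, 5/12); label the merged cluster AP
  updated: d(AP,E)=11, d(AP,I)=33/2, d(AP,K)=8, d(AP,N)=9, d(AP,X)=10, d(AP,Z)=16
iteration 2: select E,Z (d=9, Q=-122); attach at lengths (13/5, 32/5); label the merged cluster EZ
  updated: d(AP,EZ)=9, d(EZ,I)=23/2, d(EZ,K)=13, d(EZ,N)=8, d(EZ,X)=21/2
iteration 3: select I,N (d=4, Q=-75); attach at lengths (47/8, -15/8); label the merged cluster IN
  updated: d(AP,IN)=43/4, d(EZ,IN)=31/4, d(IN,K)=7/2, d(IN,X)=23/2
iteration 4: select IN,K (d=7/2, Q=-123/2); attach at lengths (11/12, 31/12); label the merged cluster IKN
  updated: d(AP,IKN)=61/8, d(EZ,IKN)=69/8, d(IKN,X)=11
iteration 5: select AP,IKN (d=61/8, Q=-309/8); attach at lengths (117/32, 127/32); label the merged cluster AIKNP
  updated: d(AIKNP,EZ)=5, d(AIKNP,X)=107/16
iteration 6: select AIKNP,EZ (d=5, Q=-355/16); attach at lengths (19/32, 141/32); label the merged cluster AEIKNPZ
  updated: d(AEIKNPZ,X)=195/32
iteration 7: select AEIKNPZ,X (d=195/32); attach at lengths (195/64, 195/64); label the merged cluster AEIKNPXZ
final tree: ((((A:7/12,P:5/12):117/32,((I:47/8,N:-15/8):11/12,K:31/12):127/32):19/32,(E:13/5,Z:32/5):141/32):195/64,X:195/64)
total length: 1159/32

13/5,32/5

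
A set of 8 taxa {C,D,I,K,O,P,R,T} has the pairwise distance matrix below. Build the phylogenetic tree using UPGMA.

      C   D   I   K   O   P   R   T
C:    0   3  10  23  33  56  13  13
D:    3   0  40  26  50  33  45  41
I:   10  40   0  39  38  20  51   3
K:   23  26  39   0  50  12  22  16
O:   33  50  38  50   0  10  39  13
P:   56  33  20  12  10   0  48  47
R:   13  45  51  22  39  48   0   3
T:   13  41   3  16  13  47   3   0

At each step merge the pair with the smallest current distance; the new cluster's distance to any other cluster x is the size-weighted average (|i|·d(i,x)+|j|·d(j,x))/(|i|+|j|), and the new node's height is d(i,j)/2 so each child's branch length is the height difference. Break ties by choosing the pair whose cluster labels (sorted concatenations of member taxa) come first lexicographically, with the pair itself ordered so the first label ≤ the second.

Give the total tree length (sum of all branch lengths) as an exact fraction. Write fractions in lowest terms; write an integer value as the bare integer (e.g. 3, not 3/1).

step 1: merge (C,D) at d=3; branch lengths C→3/2, D→3/2; new cluster CD
  updated: d(CD,I)=25, d(CD,K)=49/2, d(CD,O)=83/2, d(CD,P)=89/2, d(CD,R)=29, d(CD,T)=27
step 2: merge (I,T) at d=3; branch lengths I→3/2, T→3/2; new cluster IT
  updated: d(CD,IT)=26, d(IT,K)=55/2, d(IT,O)=51/2, d(IT,P)=67/2, d(IT,R)=27
step 3: merge (O,P) at d=10; branch lengths O→5, P→5; new cluster OP
  updated: d(CD,OP)=43, d(IT,OP)=59/2, d(K,OP)=31, d(OP,R)=87/2
step 4: merge (K,R) at d=22; branch lengths K→11, R→11; new cluster KR
  updated: d(CD,KR)=107/4, d(IT,KR)=109/4, d(KR,OP)=149/4
step 5: merge (CD,IT) at d=26; branch lengths CD→23/2, IT→23/2; new cluster CDIT
  updated: d(CDIT,KR)=27, d(CDIT,OP)=145/4
step 6: merge (CDIT,KR) at d=27; branch lengths CDIT→1/2, KR→5/2; new cluster CDIKRT
  updated: d(CDIKRT,OP)=439/12
step 7: merge (CDIKRT,OP) at d=439/12; branch lengths CDIKRT→115/24, OP→319/24; new cluster CDIKOPRT
final tree: ((((C:3/2,D:3/2):23/2,(I:3/2,T:3/2):23/2):1/2,(K:11,R:11):5/2):115/24,(O:5,P:5):319/24)
total length: 985/12

985/12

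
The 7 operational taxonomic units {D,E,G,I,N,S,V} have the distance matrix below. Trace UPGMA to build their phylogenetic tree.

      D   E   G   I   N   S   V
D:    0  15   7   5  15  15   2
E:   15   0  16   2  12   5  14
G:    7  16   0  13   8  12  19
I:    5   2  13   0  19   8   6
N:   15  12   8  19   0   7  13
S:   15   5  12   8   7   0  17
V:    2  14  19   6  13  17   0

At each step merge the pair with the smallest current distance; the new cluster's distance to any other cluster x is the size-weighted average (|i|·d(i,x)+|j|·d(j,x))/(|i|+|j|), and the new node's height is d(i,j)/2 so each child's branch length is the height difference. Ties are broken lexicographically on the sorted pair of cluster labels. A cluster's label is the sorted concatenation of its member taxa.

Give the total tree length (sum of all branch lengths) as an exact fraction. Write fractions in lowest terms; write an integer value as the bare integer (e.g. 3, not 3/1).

step 1: merge (D,V) at d=2; branch lengths D→1, V→1; new cluster DV
  updated: d(DV,E)=29/2, d(DV,G)=13, d(DV,I)=11/2, d(DV,N)=14, d(DV,S)=16
step 2: merge (E,I) at d=2; branch lengths E→1, I→1; new cluster EI
  updated: d(DV,EI)=10, d(EI,G)=29/2, d(EI,N)=31/2, d(EI,S)=13/2
step 3: merge (EI,S) at d=13/2; branch lengths EI→9/4, S→13/4; new cluster EIS
  updated: d(DV,EIS)=12, d(EIS,G)=41/3, d(EIS,N)=38/3
step 4: merge (G,N) at d=8; branch lengths G→4, N→4; new cluster GN
  updated: d(DV,GN)=27/2, d(EIS,GN)=79/6
step 5: merge (DV,EIS) at d=12; branch lengths DV→5, EIS→11/4; new cluster DEISV
  updated: d(DEISV,GN)=133/10
step 6: merge (DEISV,GN) at d=133/10; branch lengths DEISV→13/20, GN→53/20; new cluster DEGINSV
final tree: (((D:1,V:1):5,((E:1,I:1):9/4,S:13/4):11/4):13/20,(G:4,N:4):53/20)
total length: 571/20

571/20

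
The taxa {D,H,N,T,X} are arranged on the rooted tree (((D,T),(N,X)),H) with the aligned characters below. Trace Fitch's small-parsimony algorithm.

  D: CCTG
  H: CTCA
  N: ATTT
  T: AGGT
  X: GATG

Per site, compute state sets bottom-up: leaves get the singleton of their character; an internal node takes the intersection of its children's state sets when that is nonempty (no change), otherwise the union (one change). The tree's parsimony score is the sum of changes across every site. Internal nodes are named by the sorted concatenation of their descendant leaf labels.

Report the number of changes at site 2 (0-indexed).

DT@0: {C} ∪ {A} = {A,C} (union, +1)
NX@0: {A} ∪ {G} = {A,G} (union, +1)
DNTX@0: {A,C} ∩ {A,G} = {A} (intersection, +0)
DHNTX@0: {A} ∪ {C} = {A,C} (union, +1)
DT@1: {C} ∪ {G} = {C,G} (union, +1)
NX@1: {T} ∪ {A} = {A,T} (union, +1)
DNTX@1: {C,G} ∪ {A,T} = {A,C,G,T} (union, +1)
DHNTX@1: {A,C,G,T} ∩ {T} = {T} (intersection, +0)
DT@2: {T} ∪ {G} = {G,T} (union, +1)
NX@2: {T} ∩ {T} = {T} (intersection, +0)
DNTX@2: {G,T} ∩ {T} = {T} (intersection, +0)
DHNTX@2: {T} ∪ {C} = {C,T} (union, +1)
DT@3: {G} ∪ {T} = {G,T} (union, +1)
NX@3: {T} ∪ {G} = {G,T} (union, +1)
DNTX@3: {G,T} ∩ {G,T} = {G,T} (intersection, +0)
DHNTX@3: {G,T} ∪ {A} = {A,G,T} (union, +1)
per-site changes: [3, 3, 2, 3]; total = 11

2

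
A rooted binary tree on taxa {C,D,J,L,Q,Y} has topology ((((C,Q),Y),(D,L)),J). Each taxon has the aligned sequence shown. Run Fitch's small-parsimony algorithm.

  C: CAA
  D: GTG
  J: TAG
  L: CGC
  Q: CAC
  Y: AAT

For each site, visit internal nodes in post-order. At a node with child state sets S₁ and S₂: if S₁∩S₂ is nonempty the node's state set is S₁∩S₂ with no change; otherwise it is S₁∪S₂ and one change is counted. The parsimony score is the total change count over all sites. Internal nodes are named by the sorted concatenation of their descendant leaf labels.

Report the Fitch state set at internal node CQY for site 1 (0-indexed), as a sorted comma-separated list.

CQ@0: {C} ∩ {C} = {C} (intersection, +0)
CQY@0: {C} ∪ {A} = {A,C} (union, +1)
DL@0: {G} ∪ {C} = {C,G} (union, +1)
CDLQY@0: {A,C} ∩ {C,G} = {C} (intersection, +0)
CDJLQY@0: {C} ∪ {T} = {C,T} (union, +1)
CQ@1: {A} ∩ {A} = {A} (intersection, +0)
CQY@1: {A} ∩ {A} = {A} (intersection, +0)
DL@1: {T} ∪ {G} = {G,T} (union, +1)
CDLQY@1: {A} ∪ {G,T} = {A,G,T} (union, +1)
CDJLQY@1: {A,G,T} ∩ {A} = {A} (intersection, +0)
CQ@2: {A} ∪ {C} = {A,C} (union, +1)
CQY@2: {A,C} ∪ {T} = {A,C,T} (union, +1)
DL@2: {G} ∪ {C} = {C,G} (union, +1)
CDLQY@2: {A,C,T} ∩ {C,G} = {C} (intersection, +0)
CDJLQY@2: {C} ∪ {G} = {C,G} (union, +1)
per-site changes: [3, 2, 4]; total = 9

A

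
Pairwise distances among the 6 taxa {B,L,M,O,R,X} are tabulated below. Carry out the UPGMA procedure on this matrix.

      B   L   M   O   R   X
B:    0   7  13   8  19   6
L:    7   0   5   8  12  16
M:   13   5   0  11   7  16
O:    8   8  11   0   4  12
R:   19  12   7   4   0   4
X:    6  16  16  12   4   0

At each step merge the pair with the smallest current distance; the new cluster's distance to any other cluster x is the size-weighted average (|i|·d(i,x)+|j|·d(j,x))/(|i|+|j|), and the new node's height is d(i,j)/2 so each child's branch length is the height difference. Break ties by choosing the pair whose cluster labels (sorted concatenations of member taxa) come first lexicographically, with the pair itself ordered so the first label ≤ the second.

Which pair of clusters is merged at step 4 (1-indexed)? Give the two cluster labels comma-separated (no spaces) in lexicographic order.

step 1: merge (O,R) at d=4; branch lengths O→2, R→2; new cluster OR
  updated: d(B,OR)=27/2, d(L,OR)=10, d(M,OR)=9, d(OR,X)=8
step 2: merge (L,M) at d=5; branch lengths L→5/2, M→5/2; new cluster LM
  updated: d(B,LM)=10, d(LM,OR)=19/2, d(LM,X)=16
step 3: merge (B,X) at d=6; branch lengths B→3, X→3; new cluster BX
  updated: d(BX,LM)=13, d(BX,OR)=43/4
step 4: merge (LM,OR) at d=19/2; branch lengths LM→9/4, OR→11/4; new cluster LMOR
  updated: d(BX,LMOR)=95/8
step 5: merge (BX,LMOR) at d=95/8; branch lengths BX→47/16, LMOR→19/16; new cluster BLMORX
final tree: ((B:3,X:3):47/16,((L:5/2,M:5/2):9/4,(O:2,R:2):11/4):19/16)
total length: 193/8

LM,OR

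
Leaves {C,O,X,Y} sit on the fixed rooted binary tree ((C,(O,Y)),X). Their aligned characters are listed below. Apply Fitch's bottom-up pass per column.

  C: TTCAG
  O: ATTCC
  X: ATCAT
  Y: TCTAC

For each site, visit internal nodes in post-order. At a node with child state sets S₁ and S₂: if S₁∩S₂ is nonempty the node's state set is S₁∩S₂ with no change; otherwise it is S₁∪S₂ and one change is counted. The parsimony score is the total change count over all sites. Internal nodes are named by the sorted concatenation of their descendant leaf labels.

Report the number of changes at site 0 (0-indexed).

site 0, node OY: O={A} ∪ Y={T} → {A,T} (+1)
site 0, node COY: C={T} ∩ OY={A,T} → {T} (+0)
site 0, node COXY: COY={T} ∪ X={A} → {A,T} (+1)
site 1, node OY: O={T} ∪ Y={C} → {C,T} (+1)
site 1, node COY: C={T} ∩ OY={C,T} → {T} (+0)
site 1, node COXY: COY={T} ∩ X={T} → {T} (+0)
site 2, node OY: O={T} ∩ Y={T} → {T} (+0)
site 2, node COY: C={C} ∪ OY={T} → {C,T} (+1)
site 2, node COXY: COY={C,T} ∩ X={C} → {C} (+0)
site 3, node OY: O={C} ∪ Y={A} → {A,C} (+1)
site 3, node COY: C={A} ∩ OY={A,C} → {A} (+0)
site 3, node COXY: COY={A} ∩ X={A} → {A} (+0)
site 4, node OY: O={C} ∩ Y={C} → {C} (+0)
site 4, node COY: C={G} ∪ OY={C} → {C,G} (+1)
site 4, node COXY: COY={C,G} ∪ X={T} → {C,G,T} (+1)
per-site changes: [2, 1, 1, 1, 2]; total = 7

2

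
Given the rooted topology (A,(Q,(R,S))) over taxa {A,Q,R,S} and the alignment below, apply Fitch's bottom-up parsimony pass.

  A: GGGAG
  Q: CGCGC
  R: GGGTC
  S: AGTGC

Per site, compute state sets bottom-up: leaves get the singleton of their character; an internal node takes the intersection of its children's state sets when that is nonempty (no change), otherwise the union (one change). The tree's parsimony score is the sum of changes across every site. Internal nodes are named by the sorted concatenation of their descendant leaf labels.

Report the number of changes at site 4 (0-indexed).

1

[col 0] RS: children R:{G}, S:{A} ∪→ {A,G}; cost 1
[col 0] QRS: children Q:{C}, RS:{A,G} ∪→ {A,C,G}; cost 1
[col 0] AQRS: children A:{G}, QRS:{A,C,G} ∩→ {G}; cost 0
[col 1] RS: children R:{G}, S:{G} ∩→ {G}; cost 0
[col 1] QRS: children Q:{G}, RS:{G} ∩→ {G}; cost 0
[col 1] AQRS: children A:{G}, QRS:{G} ∩→ {G}; cost 0
[col 2] RS: children R:{G}, S:{T} ∪→ {G,T}; cost 1
[col 2] QRS: children Q:{C}, RS:{G,T} ∪→ {C,G,T}; cost 1
[col 2] AQRS: children A:{G}, QRS:{C,G,T} ∩→ {G}; cost 0
[col 3] RS: children R:{T}, S:{G} ∪→ {G,T}; cost 1
[col 3] QRS: children Q:{G}, RS:{G,T} ∩→ {G}; cost 0
[col 3] AQRS: children A:{A}, QRS:{G} ∪→ {A,G}; cost 1
[col 4] RS: children R:{C}, S:{C} ∩→ {C}; cost 0
[col 4] QRS: children Q:{C}, RS:{C} ∩→ {C}; cost 0
[col 4] AQRS: children A:{G}, QRS:{C} ∪→ {C,G}; cost 1
per-site changes: [2, 0, 2, 2, 1]; total = 7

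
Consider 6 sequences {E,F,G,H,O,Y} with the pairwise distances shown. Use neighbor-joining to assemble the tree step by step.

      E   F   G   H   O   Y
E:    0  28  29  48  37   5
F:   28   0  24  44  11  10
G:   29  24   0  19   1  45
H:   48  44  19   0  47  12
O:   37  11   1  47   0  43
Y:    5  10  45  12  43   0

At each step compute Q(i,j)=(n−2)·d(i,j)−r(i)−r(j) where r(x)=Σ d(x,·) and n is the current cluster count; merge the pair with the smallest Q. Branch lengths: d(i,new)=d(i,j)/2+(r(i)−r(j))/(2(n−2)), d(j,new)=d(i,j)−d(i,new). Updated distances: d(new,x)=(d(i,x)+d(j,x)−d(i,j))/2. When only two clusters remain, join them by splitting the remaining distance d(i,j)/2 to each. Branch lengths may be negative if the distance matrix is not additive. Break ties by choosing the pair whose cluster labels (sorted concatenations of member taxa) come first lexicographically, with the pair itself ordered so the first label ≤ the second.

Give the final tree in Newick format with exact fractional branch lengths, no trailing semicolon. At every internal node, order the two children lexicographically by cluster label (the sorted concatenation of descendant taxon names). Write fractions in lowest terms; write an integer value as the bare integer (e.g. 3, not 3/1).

1. join G+O (d=1, Q=-253) ⇒ GO; edges |G|=-17/8, |O|=25/8
  updated: d(E,GO)=65/2, d(F,GO)=17, d(GO,H)=65/2, d(GO,Y)=87/2
2. join F+GO (d=17, Q=-347/2) ⇒ FGO; edges |F|=49/12, |GO|=155/12
  updated: d(E,FGO)=87/4, d(FGO,H)=119/4, d(FGO,Y)=73/4
3. join E+FGO (d=87/4, Q=-101) ⇒ EFGO; edges |E|=97/8, |FGO|=77/8
  updated: d(EFGO,H)=28, d(EFGO,Y)=3/4
4. join EFGO+H (d=28, Q=-163/4) ⇒ EFGHO; edges |EFGO|=67/8, |H|=157/8
  updated: d(EFGHO,Y)=-61/8
5. join EFGHO+Y (d=-61/8) ⇒ EFGHOY; edges |EFGHO|=-61/16, |Y|=-61/16
final tree: (((E:97/8,(F:49/12,(G:-17/8,O:25/8):155/12):77/8):67/8,H:157/8):-61/16,Y:-61/16)
total length: 481/8

(((E:97/8,(F:49/12,(G:-17/8,O:25/8):155/12):77/8):67/8,H:157/8):-61/16,Y:-61/16)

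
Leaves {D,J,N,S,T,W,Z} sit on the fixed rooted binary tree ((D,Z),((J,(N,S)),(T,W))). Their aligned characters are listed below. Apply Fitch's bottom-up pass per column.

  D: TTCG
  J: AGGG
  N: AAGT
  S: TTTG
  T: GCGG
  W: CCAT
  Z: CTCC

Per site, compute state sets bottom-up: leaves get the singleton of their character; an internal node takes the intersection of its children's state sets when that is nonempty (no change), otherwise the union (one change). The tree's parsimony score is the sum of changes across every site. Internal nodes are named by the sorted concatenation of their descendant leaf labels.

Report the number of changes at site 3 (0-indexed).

3

[col 0] DZ: children D:{T}, Z:{C} ∪→ {C,T}; cost 1
[col 0] NS: children N:{A}, S:{T} ∪→ {A,T}; cost 1
[col 0] JNS: children J:{A}, NS:{A,T} ∩→ {A}; cost 0
[col 0] TW: children T:{G}, W:{C} ∪→ {C,G}; cost 1
[col 0] JNSTW: children JNS:{A}, TW:{C,G} ∪→ {A,C,G}; cost 1
[col 0] DJNSTWZ: children DZ:{C,T}, JNSTW:{A,C,G} ∩→ {C}; cost 0
[col 1] DZ: children D:{T}, Z:{T} ∩→ {T}; cost 0
[col 1] NS: children N:{A}, S:{T} ∪→ {A,T}; cost 1
[col 1] JNS: children J:{G}, NS:{A,T} ∪→ {A,G,T}; cost 1
[col 1] TW: children T:{C}, W:{C} ∩→ {C}; cost 0
[col 1] JNSTW: children JNS:{A,G,T}, TW:{C} ∪→ {A,C,G,T}; cost 1
[col 1] DJNSTWZ: children DZ:{T}, JNSTW:{A,C,G,T} ∩→ {T}; cost 0
[col 2] DZ: children D:{C}, Z:{C} ∩→ {C}; cost 0
[col 2] NS: children N:{G}, S:{T} ∪→ {G,T}; cost 1
[col 2] JNS: children J:{G}, NS:{G,T} ∩→ {G}; cost 0
[col 2] TW: children T:{G}, W:{A} ∪→ {A,G}; cost 1
[col 2] JNSTW: children JNS:{G}, TW:{A,G} ∩→ {G}; cost 0
[col 2] DJNSTWZ: children DZ:{C}, JNSTW:{G} ∪→ {C,G}; cost 1
[col 3] DZ: children D:{G}, Z:{C} ∪→ {C,G}; cost 1
[col 3] NS: children N:{T}, S:{G} ∪→ {G,T}; cost 1
[col 3] JNS: children J:{G}, NS:{G,T} ∩→ {G}; cost 0
[col 3] TW: children T:{G}, W:{T} ∪→ {G,T}; cost 1
[col 3] JNSTW: children JNS:{G}, TW:{G,T} ∩→ {G}; cost 0
[col 3] DJNSTWZ: children DZ:{C,G}, JNSTW:{G} ∩→ {G}; cost 0
per-site changes: [4, 3, 3, 3]; total = 13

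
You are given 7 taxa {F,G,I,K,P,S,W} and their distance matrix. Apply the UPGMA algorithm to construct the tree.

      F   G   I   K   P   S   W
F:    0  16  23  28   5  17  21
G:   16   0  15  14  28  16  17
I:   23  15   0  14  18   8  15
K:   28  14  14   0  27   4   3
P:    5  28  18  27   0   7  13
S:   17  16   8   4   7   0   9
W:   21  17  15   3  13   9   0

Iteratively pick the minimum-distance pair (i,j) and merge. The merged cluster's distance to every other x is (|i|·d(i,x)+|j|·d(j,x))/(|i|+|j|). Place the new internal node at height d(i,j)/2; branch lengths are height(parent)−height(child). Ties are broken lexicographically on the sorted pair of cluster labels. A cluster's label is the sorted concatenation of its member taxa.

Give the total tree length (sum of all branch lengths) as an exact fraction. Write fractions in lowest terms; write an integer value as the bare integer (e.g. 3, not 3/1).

step 1: merge (K,W) at d=3; branch lengths K→3/2, W→3/2; new cluster KW
  updated: d(F,KW)=49/2, d(G,KW)=31/2, d(I,KW)=29/2, d(KW,P)=20, d(KW,S)=13/2
step 2: merge (F,P) at d=5; branch lengths F→5/2, P→5/2; new cluster FP
  updated: d(FP,G)=22, d(FP,I)=41/2, d(FP,KW)=89/4, d(FP,S)=12
step 3: merge (KW,S) at d=13/2; branch lengths KW→7/4, S→13/4; new cluster KSW
  updated: d(FP,KSW)=113/6, d(G,KSW)=47/3, d(I,KSW)=37/3
step 4: merge (I,KSW) at d=37/3; branch lengths I→37/6, KSW→35/12; new cluster IKSW
  updated: d(FP,IKSW)=77/4, d(G,IKSW)=31/2
step 5: merge (G,IKSW) at d=31/2; branch lengths G→31/4, IKSW→19/12; new cluster GIKSW
  updated: d(FP,GIKSW)=99/5
step 6: merge (FP,GIKSW) at d=99/5; branch lengths FP→37/5, GIKSW→43/20; new cluster FGIKPSW
final tree: ((F:5/2,P:5/2):37/5,(G:31/4,(I:37/6,((K:3/2,W:3/2):7/4,S:13/4):35/12):19/12):43/20)
total length: 1229/30

1229/30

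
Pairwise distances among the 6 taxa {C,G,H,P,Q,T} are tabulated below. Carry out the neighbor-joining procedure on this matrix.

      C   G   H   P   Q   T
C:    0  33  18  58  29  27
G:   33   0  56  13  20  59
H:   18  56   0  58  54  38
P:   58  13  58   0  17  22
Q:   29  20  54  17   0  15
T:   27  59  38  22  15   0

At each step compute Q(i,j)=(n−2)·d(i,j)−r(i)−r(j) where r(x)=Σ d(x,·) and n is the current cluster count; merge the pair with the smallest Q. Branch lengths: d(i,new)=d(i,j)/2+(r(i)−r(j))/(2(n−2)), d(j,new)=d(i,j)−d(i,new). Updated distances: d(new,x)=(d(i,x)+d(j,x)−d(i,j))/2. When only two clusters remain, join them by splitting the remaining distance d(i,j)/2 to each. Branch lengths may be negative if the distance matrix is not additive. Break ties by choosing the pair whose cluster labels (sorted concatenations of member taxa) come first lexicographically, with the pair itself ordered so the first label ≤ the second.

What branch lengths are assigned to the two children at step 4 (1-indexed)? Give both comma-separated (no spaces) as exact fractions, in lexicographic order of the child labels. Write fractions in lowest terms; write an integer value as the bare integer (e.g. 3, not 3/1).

185/16,163/16

step 1: merge (C,H) at d=18, Q=-317; branch lengths C→13/8, H→131/8; new cluster CH
  updated: d(CH,G)=71/2, d(CH,P)=49, d(CH,Q)=65/2, d(CH,T)=47/2
step 2: merge (CH,T) at d=47/2, Q=-379/2; branch lengths CH→61/4, T→33/4; new cluster CHT
  updated: d(CHT,G)=71/2, d(CHT,P)=95/4, d(CHT,Q)=12
step 3: merge (CHT,Q) at d=12, Q=-385/4; branch lengths CHT→185/16, Q→7/16; new cluster CHQT
  updated: d(CHQT,G)=87/4, d(CHQT,P)=115/8
step 4: merge (CHQT,G) at d=87/4, Q=-393/8; branch lengths CHQT→185/16, G→163/16; new cluster CGHQT
  updated: d(CGHQT,P)=45/16
step 5: merge (CGHQT,P) at d=45/16; branch lengths CGHQT→45/32, P→45/32; new cluster CGHPQT
final tree: (((((C:13/8,H:131/8):61/4,T:33/4):185/16,Q:7/16):185/16,G:163/16):45/32,P:45/32)
total length: 1249/16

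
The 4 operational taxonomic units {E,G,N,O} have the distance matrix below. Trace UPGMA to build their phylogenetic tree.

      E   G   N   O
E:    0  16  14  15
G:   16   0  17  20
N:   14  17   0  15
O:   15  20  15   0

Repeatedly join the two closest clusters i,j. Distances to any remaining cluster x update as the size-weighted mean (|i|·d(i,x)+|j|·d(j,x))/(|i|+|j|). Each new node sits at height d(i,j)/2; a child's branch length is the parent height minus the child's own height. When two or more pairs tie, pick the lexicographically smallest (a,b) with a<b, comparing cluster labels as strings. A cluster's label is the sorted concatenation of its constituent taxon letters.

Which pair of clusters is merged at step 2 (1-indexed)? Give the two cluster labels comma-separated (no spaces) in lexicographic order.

EN,O

iteration 1: select E,N (d=14); attach at lengths (7, 7); label the merged cluster EN
  updated: d(EN,G)=33/2, d(EN,O)=15
iteration 2: select EN,O (d=15); attach at lengths (1/2, 15/2); label the merged cluster ENO
  updated: d(ENO,G)=53/3
iteration 3: select ENO,G (d=53/3); attach at lengths (4/3, 53/6); label the merged cluster EGNO
final tree: (((E:7,N:7):1/2,O:15/2):4/3,G:53/6)
total length: 193/6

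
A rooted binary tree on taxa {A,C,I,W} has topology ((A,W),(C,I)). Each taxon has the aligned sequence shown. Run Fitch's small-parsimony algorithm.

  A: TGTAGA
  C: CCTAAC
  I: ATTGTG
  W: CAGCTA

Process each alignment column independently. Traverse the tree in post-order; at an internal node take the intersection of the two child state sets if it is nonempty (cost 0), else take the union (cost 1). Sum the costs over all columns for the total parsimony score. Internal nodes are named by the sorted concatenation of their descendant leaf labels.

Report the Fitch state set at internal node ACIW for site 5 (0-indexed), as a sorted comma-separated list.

A,C,G

site 0, node AW: A={T} ∪ W={C} → {C,T} (+1)
site 0, node CI: C={C} ∪ I={A} → {A,C} (+1)
site 0, node ACIW: AW={C,T} ∩ CI={A,C} → {C} (+0)
site 1, node AW: A={G} ∪ W={A} → {A,G} (+1)
site 1, node CI: C={C} ∪ I={T} → {C,T} (+1)
site 1, node ACIW: AW={A,G} ∪ CI={C,T} → {A,C,G,T} (+1)
site 2, node AW: A={T} ∪ W={G} → {G,T} (+1)
site 2, node CI: C={T} ∩ I={T} → {T} (+0)
site 2, node ACIW: AW={G,T} ∩ CI={T} → {T} (+0)
site 3, node AW: A={A} ∪ W={C} → {A,C} (+1)
site 3, node CI: C={A} ∪ I={G} → {A,G} (+1)
site 3, node ACIW: AW={A,C} ∩ CI={A,G} → {A} (+0)
site 4, node AW: A={G} ∪ W={T} → {G,T} (+1)
site 4, node CI: C={A} ∪ I={T} → {A,T} (+1)
site 4, node ACIW: AW={G,T} ∩ CI={A,T} → {T} (+0)
site 5, node AW: A={A} ∩ W={A} → {A} (+0)
site 5, node CI: C={C} ∪ I={G} → {C,G} (+1)
site 5, node ACIW: AW={A} ∪ CI={C,G} → {A,C,G} (+1)
per-site changes: [2, 3, 1, 2, 2, 2]; total = 12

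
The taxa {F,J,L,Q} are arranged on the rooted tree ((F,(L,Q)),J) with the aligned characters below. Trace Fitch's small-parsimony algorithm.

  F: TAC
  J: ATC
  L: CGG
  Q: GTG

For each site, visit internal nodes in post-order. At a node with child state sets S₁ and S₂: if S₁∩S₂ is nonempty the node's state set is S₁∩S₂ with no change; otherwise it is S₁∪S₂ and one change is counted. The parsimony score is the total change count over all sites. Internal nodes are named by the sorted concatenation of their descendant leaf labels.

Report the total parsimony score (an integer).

site 0, node LQ: L={C} ∪ Q={G} → {C,G} (+1)
site 0, node FLQ: F={T} ∪ LQ={C,G} → {C,G,T} (+1)
site 0, node FJLQ: FLQ={C,G,T} ∪ J={A} → {A,C,G,T} (+1)
site 1, node LQ: L={G} ∪ Q={T} → {G,T} (+1)
site 1, node FLQ: F={A} ∪ LQ={G,T} → {A,G,T} (+1)
site 1, node FJLQ: FLQ={A,G,T} ∩ J={T} → {T} (+0)
site 2, node LQ: L={G} ∩ Q={G} → {G} (+0)
site 2, node FLQ: F={C} ∪ LQ={G} → {C,G} (+1)
site 2, node FJLQ: FLQ={C,G} ∩ J={C} → {C} (+0)
per-site changes: [3, 2, 1]; total = 6

6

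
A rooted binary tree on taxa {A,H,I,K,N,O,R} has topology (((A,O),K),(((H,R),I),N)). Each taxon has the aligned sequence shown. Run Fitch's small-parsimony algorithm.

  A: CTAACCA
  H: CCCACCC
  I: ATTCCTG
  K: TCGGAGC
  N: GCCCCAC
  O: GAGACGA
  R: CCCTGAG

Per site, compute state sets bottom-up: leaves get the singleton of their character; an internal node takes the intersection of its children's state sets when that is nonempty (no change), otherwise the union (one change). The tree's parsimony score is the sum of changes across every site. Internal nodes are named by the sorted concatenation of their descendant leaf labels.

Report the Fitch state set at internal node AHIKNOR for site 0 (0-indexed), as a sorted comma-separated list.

site 0, node AO: A={C} ∪ O={G} → {C,G} (+1)
site 0, node AKO: AO={C,G} ∪ K={T} → {C,G,T} (+1)
site 0, node HR: H={C} ∩ R={C} → {C} (+0)
site 0, node HIR: HR={C} ∪ I={A} → {A,C} (+1)
site 0, node HINR: HIR={A,C} ∪ N={G} → {A,C,G} (+1)
site 0, node AHIKNOR: AKO={C,G,T} ∩ HINR={A,C,G} → {C,G} (+0)
site 1, node AO: A={T} ∪ O={A} → {A,T} (+1)
site 1, node AKO: AO={A,T} ∪ K={C} → {A,C,T} (+1)
site 1, node HR: H={C} ∩ R={C} → {C} (+0)
site 1, node HIR: HR={C} ∪ I={T} → {C,T} (+1)
site 1, node HINR: HIR={C,T} ∩ N={C} → {C} (+0)
site 1, node AHIKNOR: AKO={A,C,T} ∩ HINR={C} → {C} (+0)
site 2, node AO: A={A} ∪ O={G} → {A,G} (+1)
site 2, node AKO: AO={A,G} ∩ K={G} → {G} (+0)
site 2, node HR: H={C} ∩ R={C} → {C} (+0)
site 2, node HIR: HR={C} ∪ I={T} → {C,T} (+1)
site 2, node HINR: HIR={C,T} ∩ N={C} → {C} (+0)
site 2, node AHIKNOR: AKO={G} ∪ HINR={C} → {C,G} (+1)
site 3, node AO: A={A} ∩ O={A} → {A} (+0)
site 3, node AKO: AO={A} ∪ K={G} → {A,G} (+1)
site 3, node HR: H={A} ∪ R={T} → {A,T} (+1)
site 3, node HIR: HR={A,T} ∪ I={C} → {A,C,T} (+1)
site 3, node HINR: HIR={A,C,T} ∩ N={C} → {C} (+0)
site 3, node AHIKNOR: AKO={A,G} ∪ HINR={C} → {A,C,G} (+1)
site 4, node AO: A={C} ∩ O={C} → {C} (+0)
site 4, node AKO: AO={C} ∪ K={A} → {A,C} (+1)
site 4, node HR: H={C} ∪ R={G} → {C,G} (+1)
site 4, node HIR: HR={C,G} ∩ I={C} → {C} (+0)
site 4, node HINR: HIR={C} ∩ N={C} → {C} (+0)
site 4, node AHIKNOR: AKO={A,C} ∩ HINR={C} → {C} (+0)
site 5, node AO: A={C} ∪ O={G} → {C,G} (+1)
site 5, node AKO: AO={C,G} ∩ K={G} → {G} (+0)
site 5, node HR: H={C} ∪ R={A} → {A,C} (+1)
site 5, node HIR: HR={A,C} ∪ I={T} → {A,C,T} (+1)
site 5, node HINR: HIR={A,C,T} ∩ N={A} → {A} (+0)
site 5, node AHIKNOR: AKO={G} ∪ HINR={A} → {A,G} (+1)
site 6, node AO: A={A} ∩ O={A} → {A} (+0)
site 6, node AKO: AO={A} ∪ K={C} → {A,C} (+1)
site 6, node HR: H={C} ∪ R={G} → {C,G} (+1)
site 6, node HIR: HR={C,G} ∩ I={G} → {G} (+0)
site 6, node HINR: HIR={G} ∪ N={C} → {C,G} (+1)
site 6, node AHIKNOR: AKO={A,C} ∩ HINR={C,G} → {C} (+0)
per-site changes: [4, 3, 3, 4, 2, 4, 3]; total = 23

C,G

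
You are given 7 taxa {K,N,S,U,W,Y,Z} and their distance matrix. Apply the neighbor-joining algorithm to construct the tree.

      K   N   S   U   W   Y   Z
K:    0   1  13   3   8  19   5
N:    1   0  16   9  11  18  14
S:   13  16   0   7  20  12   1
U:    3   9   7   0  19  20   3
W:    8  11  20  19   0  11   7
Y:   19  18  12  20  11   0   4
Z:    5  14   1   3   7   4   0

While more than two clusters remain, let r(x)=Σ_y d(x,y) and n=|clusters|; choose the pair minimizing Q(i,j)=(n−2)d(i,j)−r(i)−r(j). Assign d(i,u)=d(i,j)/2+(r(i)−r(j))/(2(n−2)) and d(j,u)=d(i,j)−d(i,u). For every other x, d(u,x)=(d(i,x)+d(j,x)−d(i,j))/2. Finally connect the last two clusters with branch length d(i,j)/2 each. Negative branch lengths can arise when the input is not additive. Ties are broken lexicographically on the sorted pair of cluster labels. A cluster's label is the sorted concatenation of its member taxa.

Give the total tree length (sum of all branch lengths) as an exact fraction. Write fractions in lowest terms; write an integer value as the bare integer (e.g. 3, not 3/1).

217/8

step 1: merge (K,N) at d=1, Q=-113; branch lengths K→-3/2, N→5/2; new cluster KN
  updated: d(KN,S)=14, d(KN,U)=11/2, d(KN,W)=9, d(KN,Y)=18, d(KN,Z)=9
step 2: merge (KN,U) at d=11/2, Q=-88; branch lengths KN→23/8, U→21/8; new cluster KNU
  updated: d(KNU,S)=31/4, d(KNU,W)=45/4, d(KNU,Y)=65/4, d(KNU,Z)=13/4
step 3: merge (W,Y) at d=11, Q=-119/2; branch lengths W→13/2, Y→9/2; new cluster WY
  updated: d(KNU,WY)=33/4, d(S,WY)=21/2, d(WY,Z)=0
step 4: merge (KNU,S) at d=31/4, Q=-23; branch lengths KNU→31/8, S→31/8; new cluster KNSU
  updated: d(KNSU,WY)=11/2, d(KNSU,Z)=-7/4
step 5: merge (KNSU,WY) at d=11/2, Q=-15/4; branch lengths KNSU→15/8, WY→29/8; new cluster KNSUWY
  updated: d(KNSUWY,Z)=-29/8
step 6: merge (KNSUWY,Z) at d=-29/8; branch lengths KNSUWY→-29/16, Z→-29/16; new cluster KNSUWYZ
final tree: (((((K:-3/2,N:5/2):23/8,U:21/8):31/8,S:31/8):15/8,(W:13/2,Y:9/2):29/8):-29/16,Z:-29/16)
total length: 217/8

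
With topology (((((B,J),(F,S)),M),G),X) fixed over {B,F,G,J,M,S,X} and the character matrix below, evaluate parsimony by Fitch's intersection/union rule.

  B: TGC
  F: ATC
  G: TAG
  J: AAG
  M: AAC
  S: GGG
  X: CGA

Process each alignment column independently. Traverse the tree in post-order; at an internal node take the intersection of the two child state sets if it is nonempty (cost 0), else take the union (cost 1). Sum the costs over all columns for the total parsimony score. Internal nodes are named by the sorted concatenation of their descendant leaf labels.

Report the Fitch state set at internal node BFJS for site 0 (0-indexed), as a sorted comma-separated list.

BJ@0: {T} ∪ {A} = {A,T} (union, +1)
FS@0: {A} ∪ {G} = {A,G} (union, +1)
BFJS@0: {A,T} ∩ {A,G} = {A} (intersection, +0)
BFJMS@0: {A} ∩ {A} = {A} (intersection, +0)
BFGJMS@0: {A} ∪ {T} = {A,T} (union, +1)
BFGJMSX@0: {A,T} ∪ {C} = {A,C,T} (union, +1)
BJ@1: {G} ∪ {A} = {A,G} (union, +1)
FS@1: {T} ∪ {G} = {G,T} (union, +1)
BFJS@1: {A,G} ∩ {G,T} = {G} (intersection, +0)
BFJMS@1: {G} ∪ {A} = {A,G} (union, +1)
BFGJMS@1: {A,G} ∩ {A} = {A} (intersection, +0)
BFGJMSX@1: {A} ∪ {G} = {A,G} (union, +1)
BJ@2: {C} ∪ {G} = {C,G} (union, +1)
FS@2: {C} ∪ {G} = {C,G} (union, +1)
BFJS@2: {C,G} ∩ {C,G} = {C,G} (intersection, +0)
BFJMS@2: {C,G} ∩ {C} = {C} (intersection, +0)
BFGJMS@2: {C} ∪ {G} = {C,G} (union, +1)
BFGJMSX@2: {C,G} ∪ {A} = {A,C,G} (union, +1)
per-site changes: [4, 4, 4]; total = 12

A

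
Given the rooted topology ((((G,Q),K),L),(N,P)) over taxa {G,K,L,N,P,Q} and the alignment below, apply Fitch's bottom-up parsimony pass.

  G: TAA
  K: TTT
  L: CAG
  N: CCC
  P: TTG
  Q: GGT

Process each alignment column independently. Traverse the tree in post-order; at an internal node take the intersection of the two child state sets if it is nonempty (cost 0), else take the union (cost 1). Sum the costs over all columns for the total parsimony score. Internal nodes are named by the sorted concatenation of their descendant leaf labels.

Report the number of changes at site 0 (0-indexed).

GQ@0: {T} ∪ {G} = {G,T} (union, +1)
GKQ@0: {G,T} ∩ {T} = {T} (intersection, +0)
GKLQ@0: {T} ∪ {C} = {C,T} (union, +1)
NP@0: {C} ∪ {T} = {C,T} (union, +1)
GKLNPQ@0: {C,T} ∩ {C,T} = {C,T} (intersection, +0)
GQ@1: {A} ∪ {G} = {A,G} (union, +1)
GKQ@1: {A,G} ∪ {T} = {A,G,T} (union, +1)
GKLQ@1: {A,G,T} ∩ {A} = {A} (intersection, +0)
NP@1: {C} ∪ {T} = {C,T} (union, +1)
GKLNPQ@1: {A} ∪ {C,T} = {A,C,T} (union, +1)
GQ@2: {A} ∪ {T} = {A,T} (union, +1)
GKQ@2: {A,T} ∩ {T} = {T} (intersection, +0)
GKLQ@2: {T} ∪ {G} = {G,T} (union, +1)
NP@2: {C} ∪ {G} = {C,G} (union, +1)
GKLNPQ@2: {G,T} ∩ {C,G} = {G} (intersection, +0)
per-site changes: [3, 4, 3]; total = 10

3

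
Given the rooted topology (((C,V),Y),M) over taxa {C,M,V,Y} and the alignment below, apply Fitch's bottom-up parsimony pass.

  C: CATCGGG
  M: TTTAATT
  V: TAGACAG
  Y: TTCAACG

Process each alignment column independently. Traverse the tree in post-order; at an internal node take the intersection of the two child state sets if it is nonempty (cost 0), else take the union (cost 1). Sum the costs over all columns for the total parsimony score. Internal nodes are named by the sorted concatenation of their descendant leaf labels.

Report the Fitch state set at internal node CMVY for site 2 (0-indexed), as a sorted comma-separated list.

T

[col 0] CV: children C:{C}, V:{T} ∪→ {C,T}; cost 1
[col 0] CVY: children CV:{C,T}, Y:{T} ∩→ {T}; cost 0
[col 0] CMVY: children CVY:{T}, M:{T} ∩→ {T}; cost 0
[col 1] CV: children C:{A}, V:{A} ∩→ {A}; cost 0
[col 1] CVY: children CV:{A}, Y:{T} ∪→ {A,T}; cost 1
[col 1] CMVY: children CVY:{A,T}, M:{T} ∩→ {T}; cost 0
[col 2] CV: children C:{T}, V:{G} ∪→ {G,T}; cost 1
[col 2] CVY: children CV:{G,T}, Y:{C} ∪→ {C,G,T}; cost 1
[col 2] CMVY: children CVY:{C,G,T}, M:{T} ∩→ {T}; cost 0
[col 3] CV: children C:{C}, V:{A} ∪→ {A,C}; cost 1
[col 3] CVY: children CV:{A,C}, Y:{A} ∩→ {A}; cost 0
[col 3] CMVY: children CVY:{A}, M:{A} ∩→ {A}; cost 0
[col 4] CV: children C:{G}, V:{C} ∪→ {C,G}; cost 1
[col 4] CVY: children CV:{C,G}, Y:{A} ∪→ {A,C,G}; cost 1
[col 4] CMVY: children CVY:{A,C,G}, M:{A} ∩→ {A}; cost 0
[col 5] CV: children C:{G}, V:{A} ∪→ {A,G}; cost 1
[col 5] CVY: children CV:{A,G}, Y:{C} ∪→ {A,C,G}; cost 1
[col 5] CMVY: children CVY:{A,C,G}, M:{T} ∪→ {A,C,G,T}; cost 1
[col 6] CV: children C:{G}, V:{G} ∩→ {G}; cost 0
[col 6] CVY: children CV:{G}, Y:{G} ∩→ {G}; cost 0
[col 6] CMVY: children CVY:{G}, M:{T} ∪→ {G,T}; cost 1
per-site changes: [1, 1, 2, 1, 2, 3, 1]; total = 11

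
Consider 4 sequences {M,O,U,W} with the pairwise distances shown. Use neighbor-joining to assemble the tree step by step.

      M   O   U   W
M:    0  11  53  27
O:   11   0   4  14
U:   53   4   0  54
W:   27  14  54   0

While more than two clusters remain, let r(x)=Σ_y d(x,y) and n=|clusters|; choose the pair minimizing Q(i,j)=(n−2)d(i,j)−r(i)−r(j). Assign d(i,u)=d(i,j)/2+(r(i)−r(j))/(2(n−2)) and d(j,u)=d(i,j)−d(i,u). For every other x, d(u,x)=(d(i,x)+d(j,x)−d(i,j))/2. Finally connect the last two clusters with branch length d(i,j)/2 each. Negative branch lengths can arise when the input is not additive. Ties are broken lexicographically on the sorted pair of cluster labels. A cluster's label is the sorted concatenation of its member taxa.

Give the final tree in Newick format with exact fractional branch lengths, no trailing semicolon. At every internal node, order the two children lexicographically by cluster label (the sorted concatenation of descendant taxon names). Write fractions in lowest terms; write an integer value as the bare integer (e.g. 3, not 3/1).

step 1: merge (M,W) at d=27, Q=-132; branch lengths M→25/2, W→29/2; new cluster MW
  updated: d(MW,O)=-1, d(MW,U)=40
step 2: merge (MW,O) at d=-1, Q=-43; branch lengths MW→35/2, O→-37/2; new cluster MOW
  updated: d(MOW,U)=45/2
step 3: merge (MOW,U) at d=45/2; branch lengths MOW→45/4, U→45/4; new cluster MOUW
final tree: (((M:25/2,W:29/2):35/2,O:-37/2):45/4,U:45/4)
total length: 97/2

(((M:25/2,W:29/2):35/2,O:-37/2):45/4,U:45/4)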